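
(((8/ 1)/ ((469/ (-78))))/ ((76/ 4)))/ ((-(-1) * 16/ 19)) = -39/ 469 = -0.08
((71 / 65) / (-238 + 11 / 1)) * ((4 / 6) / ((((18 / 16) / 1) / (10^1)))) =-2272 / 79677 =-0.03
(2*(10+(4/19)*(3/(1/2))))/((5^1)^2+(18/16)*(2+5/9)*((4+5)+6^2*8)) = 3424/133589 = 0.03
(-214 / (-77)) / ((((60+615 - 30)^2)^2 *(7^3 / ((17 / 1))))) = 3638 / 4571131381306875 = 0.00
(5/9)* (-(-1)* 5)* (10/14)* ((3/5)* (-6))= -50/7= -7.14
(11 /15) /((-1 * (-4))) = 11 /60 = 0.18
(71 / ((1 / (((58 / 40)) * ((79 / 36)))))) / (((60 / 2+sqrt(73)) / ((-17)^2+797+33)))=60672553 / 6616 -60672553 * sqrt(73) / 198480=6558.80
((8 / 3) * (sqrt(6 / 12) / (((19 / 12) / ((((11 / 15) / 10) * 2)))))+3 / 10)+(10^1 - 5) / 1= 5.47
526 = 526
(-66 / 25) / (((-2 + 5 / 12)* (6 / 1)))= 132 / 475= 0.28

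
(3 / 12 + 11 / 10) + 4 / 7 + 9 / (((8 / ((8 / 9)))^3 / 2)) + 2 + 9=146809 / 11340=12.95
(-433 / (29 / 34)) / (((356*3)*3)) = -7361 / 46458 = -0.16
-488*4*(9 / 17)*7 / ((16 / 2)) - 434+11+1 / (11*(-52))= -12906053 / 9724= -1327.24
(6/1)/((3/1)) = 2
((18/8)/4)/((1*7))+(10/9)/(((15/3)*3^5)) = 19907/244944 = 0.08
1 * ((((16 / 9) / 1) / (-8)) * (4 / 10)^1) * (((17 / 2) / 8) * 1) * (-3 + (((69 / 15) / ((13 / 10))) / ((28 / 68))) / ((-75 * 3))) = 1057519 / 3685500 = 0.29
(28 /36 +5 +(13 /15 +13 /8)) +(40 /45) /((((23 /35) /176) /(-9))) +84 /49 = -123606943 /57960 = -2132.62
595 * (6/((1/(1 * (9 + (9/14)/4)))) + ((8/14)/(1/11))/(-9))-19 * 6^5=-4156409/36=-115455.81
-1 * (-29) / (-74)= -29 / 74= -0.39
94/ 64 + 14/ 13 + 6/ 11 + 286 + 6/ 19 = 25162195/ 86944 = 289.41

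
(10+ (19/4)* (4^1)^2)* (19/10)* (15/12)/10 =817/40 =20.42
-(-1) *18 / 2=9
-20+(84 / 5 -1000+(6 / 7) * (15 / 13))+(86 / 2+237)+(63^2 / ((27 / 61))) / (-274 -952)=-406950941 / 557830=-729.53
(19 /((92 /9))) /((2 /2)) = 171 /92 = 1.86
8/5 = 1.60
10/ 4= 5/ 2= 2.50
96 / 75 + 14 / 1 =382 / 25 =15.28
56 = 56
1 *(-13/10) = -13/10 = -1.30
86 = 86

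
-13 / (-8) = 13 / 8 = 1.62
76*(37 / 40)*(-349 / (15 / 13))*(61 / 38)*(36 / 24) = -10240009 / 200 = -51200.04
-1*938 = -938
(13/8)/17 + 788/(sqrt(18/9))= 13/136 + 394 * sqrt(2)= 557.30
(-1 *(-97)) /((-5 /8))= -776 /5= -155.20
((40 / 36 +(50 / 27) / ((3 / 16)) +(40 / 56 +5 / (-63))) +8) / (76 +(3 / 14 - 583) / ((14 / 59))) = -311528 / 37785285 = -0.01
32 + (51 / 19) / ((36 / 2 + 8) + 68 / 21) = 32.09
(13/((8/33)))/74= 429/592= 0.72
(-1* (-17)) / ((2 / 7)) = 119 / 2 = 59.50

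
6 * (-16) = -96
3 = 3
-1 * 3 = -3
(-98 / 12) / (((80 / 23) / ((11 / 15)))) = -12397 / 7200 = -1.72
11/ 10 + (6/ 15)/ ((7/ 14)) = 19/ 10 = 1.90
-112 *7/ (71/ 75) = -58800/ 71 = -828.17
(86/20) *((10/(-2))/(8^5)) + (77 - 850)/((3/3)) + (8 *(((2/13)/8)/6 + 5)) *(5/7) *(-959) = -72052377229/2555904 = -28190.56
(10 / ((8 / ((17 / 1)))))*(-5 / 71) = -425 / 284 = -1.50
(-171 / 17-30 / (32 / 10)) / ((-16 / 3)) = 3.64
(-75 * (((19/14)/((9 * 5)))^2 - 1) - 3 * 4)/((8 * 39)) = 333035/1651104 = 0.20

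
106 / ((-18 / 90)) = -530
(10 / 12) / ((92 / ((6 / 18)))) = 5 / 1656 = 0.00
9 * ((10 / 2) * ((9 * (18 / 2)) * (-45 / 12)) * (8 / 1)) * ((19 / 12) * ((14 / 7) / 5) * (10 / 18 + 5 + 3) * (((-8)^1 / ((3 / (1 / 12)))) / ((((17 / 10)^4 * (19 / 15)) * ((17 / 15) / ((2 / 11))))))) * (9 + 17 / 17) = 28350000000 / 1419857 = 19966.80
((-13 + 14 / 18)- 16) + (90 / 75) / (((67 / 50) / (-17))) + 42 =-872 / 603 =-1.45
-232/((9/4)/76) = -70528/9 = -7836.44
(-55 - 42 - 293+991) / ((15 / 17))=10217 / 15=681.13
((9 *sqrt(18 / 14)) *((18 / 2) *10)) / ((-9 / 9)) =-2430 *sqrt(7) / 7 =-918.45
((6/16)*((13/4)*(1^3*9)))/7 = 351/224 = 1.57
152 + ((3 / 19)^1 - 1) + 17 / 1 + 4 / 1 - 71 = 1922 / 19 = 101.16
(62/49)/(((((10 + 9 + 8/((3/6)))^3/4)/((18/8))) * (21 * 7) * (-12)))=-31/205885750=-0.00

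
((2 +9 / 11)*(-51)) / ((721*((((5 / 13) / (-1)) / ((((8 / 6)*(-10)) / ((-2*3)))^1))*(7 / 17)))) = 2.80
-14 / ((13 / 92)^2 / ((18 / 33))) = -710976 / 1859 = -382.45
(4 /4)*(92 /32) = 23 /8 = 2.88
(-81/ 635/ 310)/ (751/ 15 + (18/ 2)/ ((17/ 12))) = -4131/ 566416190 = -0.00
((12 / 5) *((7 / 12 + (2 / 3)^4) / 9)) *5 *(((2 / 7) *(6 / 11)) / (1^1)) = 92 / 567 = 0.16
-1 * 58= -58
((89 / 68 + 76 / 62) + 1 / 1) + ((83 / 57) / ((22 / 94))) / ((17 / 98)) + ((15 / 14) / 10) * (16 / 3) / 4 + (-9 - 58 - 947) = -530334197 / 544236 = -974.46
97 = 97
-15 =-15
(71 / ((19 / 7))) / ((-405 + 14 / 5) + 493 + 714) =2485 / 76456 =0.03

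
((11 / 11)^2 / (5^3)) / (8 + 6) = 1 / 1750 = 0.00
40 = 40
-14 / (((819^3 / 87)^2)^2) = -1414562 / 160628928459804141625384529834583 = -0.00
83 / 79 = 1.05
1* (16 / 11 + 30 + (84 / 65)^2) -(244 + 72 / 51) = -167722778 / 790075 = -212.29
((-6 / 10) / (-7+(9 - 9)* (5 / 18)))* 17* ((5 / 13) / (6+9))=17 / 455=0.04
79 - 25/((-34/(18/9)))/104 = 139697/1768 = 79.01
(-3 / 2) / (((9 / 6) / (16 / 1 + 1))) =-17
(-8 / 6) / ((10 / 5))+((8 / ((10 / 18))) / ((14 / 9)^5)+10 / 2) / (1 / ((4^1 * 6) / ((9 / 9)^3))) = 39650468 / 252105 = 157.28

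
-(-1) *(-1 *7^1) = -7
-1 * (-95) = 95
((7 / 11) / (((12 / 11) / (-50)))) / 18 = -175 / 108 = -1.62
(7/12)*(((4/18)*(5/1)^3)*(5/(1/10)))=810.19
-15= -15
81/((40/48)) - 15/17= 8187/85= 96.32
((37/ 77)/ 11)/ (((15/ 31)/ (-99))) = -3441/ 385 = -8.94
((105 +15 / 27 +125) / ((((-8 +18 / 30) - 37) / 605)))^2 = 39399159765625 / 3992004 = 9869519.11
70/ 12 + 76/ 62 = 1313/ 186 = 7.06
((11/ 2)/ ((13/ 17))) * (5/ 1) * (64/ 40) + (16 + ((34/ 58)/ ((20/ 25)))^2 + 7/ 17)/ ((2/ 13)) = 997434273/ 5947552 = 167.71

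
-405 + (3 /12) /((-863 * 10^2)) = -139806001 /345200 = -405.00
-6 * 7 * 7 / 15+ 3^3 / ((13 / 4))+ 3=-539 / 65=-8.29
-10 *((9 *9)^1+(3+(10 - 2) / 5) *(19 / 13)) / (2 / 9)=-51318 / 13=-3947.54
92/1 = 92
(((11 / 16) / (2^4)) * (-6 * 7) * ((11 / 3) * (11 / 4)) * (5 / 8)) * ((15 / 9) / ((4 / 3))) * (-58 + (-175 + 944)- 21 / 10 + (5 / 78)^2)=-1004599142855 / 99680256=-10078.22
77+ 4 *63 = 329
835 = 835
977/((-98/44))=-21494/49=-438.65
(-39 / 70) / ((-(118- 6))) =39 / 7840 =0.00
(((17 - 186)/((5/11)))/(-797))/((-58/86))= -79937/115565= -0.69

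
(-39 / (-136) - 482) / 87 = -65513 / 11832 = -5.54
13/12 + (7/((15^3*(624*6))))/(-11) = 150578993/138996000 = 1.08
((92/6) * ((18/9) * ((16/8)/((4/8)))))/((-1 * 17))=-368/51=-7.22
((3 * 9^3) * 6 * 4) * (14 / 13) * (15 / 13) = 11022480 / 169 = 65221.78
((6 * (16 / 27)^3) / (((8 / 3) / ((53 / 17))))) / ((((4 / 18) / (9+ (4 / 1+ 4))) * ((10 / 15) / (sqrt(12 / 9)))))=193.42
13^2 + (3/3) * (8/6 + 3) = 520/3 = 173.33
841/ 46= 18.28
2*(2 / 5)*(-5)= -4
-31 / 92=-0.34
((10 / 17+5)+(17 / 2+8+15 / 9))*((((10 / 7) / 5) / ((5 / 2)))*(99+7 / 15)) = 7230232 / 26775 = 270.04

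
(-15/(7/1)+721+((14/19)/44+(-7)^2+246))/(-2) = -2966595/5852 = -506.94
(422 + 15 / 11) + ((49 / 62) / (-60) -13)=16791541 / 40920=410.35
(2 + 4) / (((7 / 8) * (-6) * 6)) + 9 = 185 / 21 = 8.81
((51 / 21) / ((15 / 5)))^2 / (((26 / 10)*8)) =1445 / 45864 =0.03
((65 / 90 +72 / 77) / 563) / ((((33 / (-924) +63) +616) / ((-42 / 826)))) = -4594 / 20839116771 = -0.00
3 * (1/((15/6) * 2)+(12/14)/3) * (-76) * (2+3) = -3876/7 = -553.71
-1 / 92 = -0.01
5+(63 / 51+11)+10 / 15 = 913 / 51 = 17.90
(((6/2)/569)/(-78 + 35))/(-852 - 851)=3/41667301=0.00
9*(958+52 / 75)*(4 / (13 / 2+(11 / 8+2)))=6902592 / 1975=3494.98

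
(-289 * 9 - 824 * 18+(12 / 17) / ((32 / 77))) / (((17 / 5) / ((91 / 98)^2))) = -2003205165 / 453152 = -4420.60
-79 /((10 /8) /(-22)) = 1390.40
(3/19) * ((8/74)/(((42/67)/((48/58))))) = 3216/142709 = 0.02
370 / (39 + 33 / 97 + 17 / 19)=681910 / 74153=9.20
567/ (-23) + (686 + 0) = 661.35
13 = 13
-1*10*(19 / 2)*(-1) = 95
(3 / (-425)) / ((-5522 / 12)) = 18 / 1173425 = 0.00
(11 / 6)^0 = 1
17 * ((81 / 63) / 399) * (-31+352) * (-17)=-278307 / 931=-298.93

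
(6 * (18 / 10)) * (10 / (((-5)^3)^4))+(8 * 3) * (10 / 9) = 19531250324 / 732421875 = 26.67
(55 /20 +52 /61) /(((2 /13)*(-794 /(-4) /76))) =217113 /24217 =8.97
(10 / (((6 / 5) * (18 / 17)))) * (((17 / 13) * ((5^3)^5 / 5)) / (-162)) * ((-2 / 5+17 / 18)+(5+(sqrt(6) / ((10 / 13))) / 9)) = -4400970458984375 / 2047032 -8819580078125 * sqrt(6) / 157464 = -2287123787.59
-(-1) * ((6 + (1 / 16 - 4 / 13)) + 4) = 2029 / 208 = 9.75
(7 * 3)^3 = 9261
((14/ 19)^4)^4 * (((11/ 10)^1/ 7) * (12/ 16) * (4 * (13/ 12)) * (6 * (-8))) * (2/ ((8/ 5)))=-66738712994301444096/ 288441413567621167681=-0.23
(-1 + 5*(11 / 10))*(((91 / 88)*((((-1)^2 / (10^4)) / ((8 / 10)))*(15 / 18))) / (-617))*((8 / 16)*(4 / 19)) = -0.00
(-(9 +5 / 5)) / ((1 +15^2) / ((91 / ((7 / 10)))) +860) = -0.01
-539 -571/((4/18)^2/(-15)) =691609/4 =172902.25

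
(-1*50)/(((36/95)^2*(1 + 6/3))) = -225625/1944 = -116.06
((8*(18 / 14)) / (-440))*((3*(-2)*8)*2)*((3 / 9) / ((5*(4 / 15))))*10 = 432 / 77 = 5.61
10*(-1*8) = -80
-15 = -15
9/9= 1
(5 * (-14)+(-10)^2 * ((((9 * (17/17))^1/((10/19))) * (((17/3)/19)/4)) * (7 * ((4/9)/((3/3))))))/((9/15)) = 4900/9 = 544.44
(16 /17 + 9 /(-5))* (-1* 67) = 4891 /85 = 57.54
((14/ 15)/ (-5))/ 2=-7/ 75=-0.09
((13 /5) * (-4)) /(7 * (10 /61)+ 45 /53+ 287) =-84058 /2335815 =-0.04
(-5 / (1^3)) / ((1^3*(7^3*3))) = -5 / 1029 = -0.00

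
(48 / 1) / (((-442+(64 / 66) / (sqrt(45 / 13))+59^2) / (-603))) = -4310519788080 / 452586693293+91694592 * sqrt(65) / 452586693293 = -9.52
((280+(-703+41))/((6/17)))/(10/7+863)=-22729/18153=-1.25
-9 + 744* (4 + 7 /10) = 17439 /5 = 3487.80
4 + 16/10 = 28/5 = 5.60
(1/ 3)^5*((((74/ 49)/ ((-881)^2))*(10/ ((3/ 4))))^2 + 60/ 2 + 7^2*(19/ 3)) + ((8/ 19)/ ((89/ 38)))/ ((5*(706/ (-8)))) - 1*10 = -4273371113880699905725723/ 496911780773568142571295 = -8.60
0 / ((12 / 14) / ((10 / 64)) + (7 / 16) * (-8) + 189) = 0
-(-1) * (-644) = -644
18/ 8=9/ 4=2.25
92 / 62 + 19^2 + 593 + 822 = 55102 / 31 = 1777.48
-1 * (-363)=363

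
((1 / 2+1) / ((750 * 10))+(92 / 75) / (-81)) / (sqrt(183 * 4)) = -18157 * sqrt(183) / 444690000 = -0.00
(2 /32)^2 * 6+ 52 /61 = 6839 /7808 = 0.88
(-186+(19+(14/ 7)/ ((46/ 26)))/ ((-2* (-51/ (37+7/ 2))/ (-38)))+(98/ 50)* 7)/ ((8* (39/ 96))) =-18612098/ 127075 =-146.47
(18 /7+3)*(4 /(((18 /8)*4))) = 52 /21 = 2.48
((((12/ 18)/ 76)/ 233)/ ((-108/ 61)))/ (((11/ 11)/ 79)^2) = -380701/ 2868696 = -0.13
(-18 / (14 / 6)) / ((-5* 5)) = 0.31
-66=-66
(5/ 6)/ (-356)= -5/ 2136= -0.00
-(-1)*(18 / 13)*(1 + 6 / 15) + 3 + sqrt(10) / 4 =sqrt(10) / 4 + 321 / 65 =5.73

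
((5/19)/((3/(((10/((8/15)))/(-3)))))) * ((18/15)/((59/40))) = -500/1121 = -0.45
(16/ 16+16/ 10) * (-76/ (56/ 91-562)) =6422/ 18245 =0.35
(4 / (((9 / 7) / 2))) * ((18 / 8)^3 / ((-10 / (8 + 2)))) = -567 / 8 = -70.88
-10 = -10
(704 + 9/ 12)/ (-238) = -2819/ 952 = -2.96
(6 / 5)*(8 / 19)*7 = 336 / 95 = 3.54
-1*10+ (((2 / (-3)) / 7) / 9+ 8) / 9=-15500 / 1701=-9.11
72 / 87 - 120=-3456 / 29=-119.17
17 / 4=4.25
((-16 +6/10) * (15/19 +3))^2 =30735936/9025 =3405.64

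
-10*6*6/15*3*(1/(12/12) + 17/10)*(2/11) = -1944/55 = -35.35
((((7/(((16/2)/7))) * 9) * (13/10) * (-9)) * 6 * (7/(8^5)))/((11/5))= -0.38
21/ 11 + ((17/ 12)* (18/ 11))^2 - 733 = -351247/ 484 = -725.72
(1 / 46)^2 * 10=5 / 1058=0.00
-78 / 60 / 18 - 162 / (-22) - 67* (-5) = 677737 / 1980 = 342.29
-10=-10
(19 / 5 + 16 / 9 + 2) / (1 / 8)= 2728 / 45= 60.62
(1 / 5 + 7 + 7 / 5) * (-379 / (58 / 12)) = -97782 / 145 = -674.36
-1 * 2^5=-32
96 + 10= 106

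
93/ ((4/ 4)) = 93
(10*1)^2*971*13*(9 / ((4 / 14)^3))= 974180025 / 2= 487090012.50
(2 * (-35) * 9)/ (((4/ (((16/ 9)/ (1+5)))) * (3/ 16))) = -2240/ 9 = -248.89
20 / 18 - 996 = -8954 / 9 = -994.89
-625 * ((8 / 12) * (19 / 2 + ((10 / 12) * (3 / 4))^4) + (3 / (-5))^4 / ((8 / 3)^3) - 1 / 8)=-8085623 / 2048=-3948.06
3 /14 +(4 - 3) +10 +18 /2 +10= 423 /14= 30.21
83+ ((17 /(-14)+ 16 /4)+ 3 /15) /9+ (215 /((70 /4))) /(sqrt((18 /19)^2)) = 963 /10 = 96.30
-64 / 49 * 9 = -576 / 49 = -11.76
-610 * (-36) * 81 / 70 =177876 / 7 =25410.86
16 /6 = 8 /3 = 2.67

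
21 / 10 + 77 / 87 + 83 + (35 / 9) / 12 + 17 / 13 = 17837033 / 203580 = 87.62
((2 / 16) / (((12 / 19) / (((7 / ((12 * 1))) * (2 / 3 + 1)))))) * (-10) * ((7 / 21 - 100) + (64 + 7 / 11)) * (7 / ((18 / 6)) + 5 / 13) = 183.20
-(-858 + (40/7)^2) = 825.35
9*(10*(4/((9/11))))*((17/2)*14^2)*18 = 13194720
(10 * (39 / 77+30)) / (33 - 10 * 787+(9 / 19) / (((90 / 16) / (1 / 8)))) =-1115775 / 28663789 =-0.04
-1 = -1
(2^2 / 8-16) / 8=-31 / 16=-1.94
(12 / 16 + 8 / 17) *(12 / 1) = 249 / 17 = 14.65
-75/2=-37.50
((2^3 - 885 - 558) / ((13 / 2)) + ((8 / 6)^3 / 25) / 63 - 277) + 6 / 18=-274994168 / 552825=-497.43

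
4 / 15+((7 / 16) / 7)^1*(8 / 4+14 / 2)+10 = 2599 / 240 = 10.83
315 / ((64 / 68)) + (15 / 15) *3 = 337.69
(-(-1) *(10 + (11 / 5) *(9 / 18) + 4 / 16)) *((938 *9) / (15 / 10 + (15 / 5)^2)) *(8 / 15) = 121672 / 25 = 4866.88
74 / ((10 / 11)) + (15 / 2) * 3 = 103.90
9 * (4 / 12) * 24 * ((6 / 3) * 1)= 144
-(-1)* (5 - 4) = 1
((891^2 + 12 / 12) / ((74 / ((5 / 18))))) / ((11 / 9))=1984705 / 814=2438.21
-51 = -51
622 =622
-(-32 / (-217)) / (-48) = 2 / 651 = 0.00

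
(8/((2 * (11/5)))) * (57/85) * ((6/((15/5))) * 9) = 4104/187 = 21.95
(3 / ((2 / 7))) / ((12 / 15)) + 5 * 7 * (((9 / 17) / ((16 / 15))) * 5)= 27195 / 272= 99.98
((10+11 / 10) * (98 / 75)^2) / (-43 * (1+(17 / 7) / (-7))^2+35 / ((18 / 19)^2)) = 46072289592 / 50219584375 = 0.92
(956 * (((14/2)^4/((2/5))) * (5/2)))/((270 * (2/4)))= 2869195/27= 106266.48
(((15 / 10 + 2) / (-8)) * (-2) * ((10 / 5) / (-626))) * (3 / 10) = -21 / 25040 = -0.00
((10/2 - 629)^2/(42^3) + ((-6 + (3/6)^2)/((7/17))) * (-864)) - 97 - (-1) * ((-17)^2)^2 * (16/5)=1436692879/5145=279240.60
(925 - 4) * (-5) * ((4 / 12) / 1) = -1535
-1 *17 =-17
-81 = -81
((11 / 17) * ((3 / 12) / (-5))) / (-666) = 11 / 226440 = 0.00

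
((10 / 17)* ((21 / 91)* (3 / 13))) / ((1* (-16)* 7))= -45 / 160888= -0.00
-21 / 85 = -0.25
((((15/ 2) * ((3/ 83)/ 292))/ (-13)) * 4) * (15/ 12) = -225/ 630136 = -0.00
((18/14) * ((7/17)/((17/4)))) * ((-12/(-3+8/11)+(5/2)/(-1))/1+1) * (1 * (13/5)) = 44226/36125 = 1.22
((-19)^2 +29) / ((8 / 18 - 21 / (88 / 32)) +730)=19305 / 35779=0.54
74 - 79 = -5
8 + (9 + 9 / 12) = 71 / 4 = 17.75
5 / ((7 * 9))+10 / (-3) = -205 / 63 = -3.25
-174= -174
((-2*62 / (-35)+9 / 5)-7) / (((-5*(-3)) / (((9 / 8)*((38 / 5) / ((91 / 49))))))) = -1653 / 3250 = -0.51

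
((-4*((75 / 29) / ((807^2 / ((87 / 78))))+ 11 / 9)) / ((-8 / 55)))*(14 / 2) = 7967698585 / 33864948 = 235.28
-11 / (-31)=11 / 31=0.35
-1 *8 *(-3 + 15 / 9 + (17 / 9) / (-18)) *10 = 9320 / 81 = 115.06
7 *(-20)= -140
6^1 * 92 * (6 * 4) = 13248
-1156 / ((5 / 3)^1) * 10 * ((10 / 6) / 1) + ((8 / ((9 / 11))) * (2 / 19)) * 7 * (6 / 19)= -12517016 / 1083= -11557.72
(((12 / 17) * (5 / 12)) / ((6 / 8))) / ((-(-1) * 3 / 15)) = 100 / 51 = 1.96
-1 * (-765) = 765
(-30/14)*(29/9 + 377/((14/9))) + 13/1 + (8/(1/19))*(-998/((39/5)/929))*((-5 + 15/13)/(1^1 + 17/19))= 36674729.14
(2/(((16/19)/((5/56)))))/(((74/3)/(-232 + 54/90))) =-65949/33152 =-1.99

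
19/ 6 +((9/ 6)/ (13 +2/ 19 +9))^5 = 16349857028297/ 5163110400000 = 3.17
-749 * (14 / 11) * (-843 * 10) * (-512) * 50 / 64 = -35358792000 / 11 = -3214435636.36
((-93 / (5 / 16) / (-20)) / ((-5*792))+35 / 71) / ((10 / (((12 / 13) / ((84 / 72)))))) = 1719294 / 44419375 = 0.04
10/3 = 3.33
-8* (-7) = 56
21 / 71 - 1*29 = -2038 / 71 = -28.70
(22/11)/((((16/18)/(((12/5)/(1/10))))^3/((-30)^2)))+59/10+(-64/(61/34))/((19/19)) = 21611915839/610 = 35429370.23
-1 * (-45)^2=-2025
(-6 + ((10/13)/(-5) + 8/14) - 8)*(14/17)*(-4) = 9888/221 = 44.74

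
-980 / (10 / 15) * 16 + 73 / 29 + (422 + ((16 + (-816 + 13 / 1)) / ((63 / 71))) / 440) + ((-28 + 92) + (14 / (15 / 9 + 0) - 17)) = -18523082161 / 803880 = -23042.10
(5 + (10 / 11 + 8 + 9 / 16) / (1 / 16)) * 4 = 6888 / 11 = 626.18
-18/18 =-1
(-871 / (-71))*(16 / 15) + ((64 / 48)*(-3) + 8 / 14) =71992 / 7455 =9.66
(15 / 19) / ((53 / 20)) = 300 / 1007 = 0.30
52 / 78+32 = 98 / 3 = 32.67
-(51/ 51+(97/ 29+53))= -1663/ 29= -57.34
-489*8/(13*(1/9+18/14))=-30807/143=-215.43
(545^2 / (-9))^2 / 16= 88223850625 / 1296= 68073958.82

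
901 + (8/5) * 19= 4657/5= 931.40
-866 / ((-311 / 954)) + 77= 850111 / 311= 2733.48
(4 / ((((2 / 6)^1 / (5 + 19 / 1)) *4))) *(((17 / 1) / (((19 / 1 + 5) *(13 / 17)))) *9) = 7803 / 13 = 600.23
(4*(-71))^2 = 80656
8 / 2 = 4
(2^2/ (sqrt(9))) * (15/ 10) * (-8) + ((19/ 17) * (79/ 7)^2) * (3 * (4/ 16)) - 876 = -2616407/ 3332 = -785.24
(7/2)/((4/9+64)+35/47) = 2961/55150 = 0.05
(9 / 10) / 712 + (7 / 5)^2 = 69821 / 35600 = 1.96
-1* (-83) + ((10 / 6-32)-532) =-1438 / 3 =-479.33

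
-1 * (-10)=10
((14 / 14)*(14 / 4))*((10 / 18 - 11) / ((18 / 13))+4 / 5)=-19117 / 810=-23.60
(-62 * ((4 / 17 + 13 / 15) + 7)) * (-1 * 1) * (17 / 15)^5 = 10698371932 / 11390625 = 939.23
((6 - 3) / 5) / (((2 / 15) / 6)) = 27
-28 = -28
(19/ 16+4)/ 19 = 83/ 304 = 0.27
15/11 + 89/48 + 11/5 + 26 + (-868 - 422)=-1258.58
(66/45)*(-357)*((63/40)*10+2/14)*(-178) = 1481227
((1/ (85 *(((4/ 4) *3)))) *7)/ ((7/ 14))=14/ 255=0.05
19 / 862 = 0.02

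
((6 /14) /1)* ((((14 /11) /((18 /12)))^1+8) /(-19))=-292 /1463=-0.20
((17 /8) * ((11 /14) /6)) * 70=935 /48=19.48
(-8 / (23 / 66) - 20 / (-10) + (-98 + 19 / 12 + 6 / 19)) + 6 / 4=-605983 / 5244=-115.56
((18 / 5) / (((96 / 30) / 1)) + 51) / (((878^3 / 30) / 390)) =1219725 / 1353672304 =0.00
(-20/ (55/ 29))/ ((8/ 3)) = -87/ 22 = -3.95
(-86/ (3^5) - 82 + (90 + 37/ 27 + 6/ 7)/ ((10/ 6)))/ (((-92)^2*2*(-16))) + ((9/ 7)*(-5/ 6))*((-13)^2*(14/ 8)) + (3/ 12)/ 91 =-9489151445141/ 29946309120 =-316.87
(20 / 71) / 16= 5 / 284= 0.02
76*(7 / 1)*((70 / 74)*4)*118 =8788640 / 37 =237530.81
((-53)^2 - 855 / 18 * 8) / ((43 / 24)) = 58296 / 43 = 1355.72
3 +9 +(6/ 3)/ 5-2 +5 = 77/ 5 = 15.40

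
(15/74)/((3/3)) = 15/74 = 0.20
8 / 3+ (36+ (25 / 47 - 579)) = -76112 / 141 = -539.80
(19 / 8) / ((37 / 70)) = 665 / 148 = 4.49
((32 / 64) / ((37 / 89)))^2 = 7921 / 5476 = 1.45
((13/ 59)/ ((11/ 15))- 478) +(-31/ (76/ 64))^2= 203.79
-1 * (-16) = 16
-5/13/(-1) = 5/13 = 0.38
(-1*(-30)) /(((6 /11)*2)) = 55 /2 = 27.50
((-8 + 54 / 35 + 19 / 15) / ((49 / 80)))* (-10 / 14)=43600 / 7203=6.05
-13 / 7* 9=-117 / 7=-16.71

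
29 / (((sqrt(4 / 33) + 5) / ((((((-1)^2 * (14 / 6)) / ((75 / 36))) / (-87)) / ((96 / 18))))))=-231 / 16420 + 7 * sqrt(33) / 41050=-0.01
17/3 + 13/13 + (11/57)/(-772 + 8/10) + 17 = 5201689/219792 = 23.67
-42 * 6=-252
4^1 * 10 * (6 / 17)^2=1440 / 289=4.98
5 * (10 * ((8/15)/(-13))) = -80/39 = -2.05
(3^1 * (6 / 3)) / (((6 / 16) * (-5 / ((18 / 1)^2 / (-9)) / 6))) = 3456 / 5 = 691.20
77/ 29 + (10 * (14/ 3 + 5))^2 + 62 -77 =2435678/ 261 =9332.10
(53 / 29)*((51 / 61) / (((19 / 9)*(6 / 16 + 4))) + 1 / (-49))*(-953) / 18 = -1005583681 / 148224510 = -6.78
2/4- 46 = -91/2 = -45.50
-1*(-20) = 20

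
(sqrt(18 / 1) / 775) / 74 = 3 *sqrt(2) / 57350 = 0.00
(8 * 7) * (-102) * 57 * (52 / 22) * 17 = -143908128 / 11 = -13082557.09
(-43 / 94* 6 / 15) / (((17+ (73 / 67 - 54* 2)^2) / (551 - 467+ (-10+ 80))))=-14863079 / 6037723635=-0.00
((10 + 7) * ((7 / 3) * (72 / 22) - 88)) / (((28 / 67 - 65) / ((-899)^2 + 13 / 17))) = 813758960040 / 47597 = 17096854.00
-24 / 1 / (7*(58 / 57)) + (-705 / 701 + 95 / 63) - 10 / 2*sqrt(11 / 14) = -5*sqrt(154) / 14 - 3672136 / 1280727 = -7.30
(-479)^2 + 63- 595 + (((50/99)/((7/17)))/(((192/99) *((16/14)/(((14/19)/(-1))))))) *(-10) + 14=835125979/3648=228927.08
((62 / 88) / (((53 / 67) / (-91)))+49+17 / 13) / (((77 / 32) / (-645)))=4808929080 / 583583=8240.35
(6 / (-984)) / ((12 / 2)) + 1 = 983 / 984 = 1.00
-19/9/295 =-19/2655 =-0.01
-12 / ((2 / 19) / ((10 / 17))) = -1140 / 17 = -67.06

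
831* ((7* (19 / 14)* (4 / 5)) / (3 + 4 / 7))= 221046 / 125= 1768.37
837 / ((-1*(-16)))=837 / 16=52.31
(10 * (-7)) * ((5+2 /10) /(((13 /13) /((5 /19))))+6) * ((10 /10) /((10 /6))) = -309.47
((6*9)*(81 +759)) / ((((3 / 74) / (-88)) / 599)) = -58978402560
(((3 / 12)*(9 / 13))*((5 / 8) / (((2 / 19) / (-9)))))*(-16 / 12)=2565 / 208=12.33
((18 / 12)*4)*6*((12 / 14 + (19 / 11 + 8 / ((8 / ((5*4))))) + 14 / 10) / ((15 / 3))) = 332424 / 1925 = 172.69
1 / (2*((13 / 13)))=1 / 2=0.50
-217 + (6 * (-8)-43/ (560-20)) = -143143/ 540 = -265.08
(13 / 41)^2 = 169 / 1681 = 0.10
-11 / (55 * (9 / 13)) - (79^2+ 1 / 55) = -3089447 / 495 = -6241.31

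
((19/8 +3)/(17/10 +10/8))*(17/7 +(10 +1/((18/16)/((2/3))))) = 529115/22302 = 23.73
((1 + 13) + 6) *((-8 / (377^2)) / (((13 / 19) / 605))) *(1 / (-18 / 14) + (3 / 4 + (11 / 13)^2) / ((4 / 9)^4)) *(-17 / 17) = 3293671948325 / 89930134944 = 36.62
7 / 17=0.41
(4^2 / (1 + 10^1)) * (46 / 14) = 368 / 77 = 4.78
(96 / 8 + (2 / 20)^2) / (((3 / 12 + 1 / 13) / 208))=3247504 / 425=7641.19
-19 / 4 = -4.75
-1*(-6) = 6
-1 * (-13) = 13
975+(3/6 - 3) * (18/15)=972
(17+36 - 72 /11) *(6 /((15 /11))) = 204.40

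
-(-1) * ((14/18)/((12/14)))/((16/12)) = 49/72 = 0.68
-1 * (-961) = 961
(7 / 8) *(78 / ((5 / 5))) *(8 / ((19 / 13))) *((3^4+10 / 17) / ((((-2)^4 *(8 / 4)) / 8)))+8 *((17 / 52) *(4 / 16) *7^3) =1733564 / 221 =7844.18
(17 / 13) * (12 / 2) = 102 / 13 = 7.85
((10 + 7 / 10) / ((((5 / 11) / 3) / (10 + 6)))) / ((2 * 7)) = 14124 / 175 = 80.71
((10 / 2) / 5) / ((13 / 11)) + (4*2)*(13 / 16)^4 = 461405 / 106496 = 4.33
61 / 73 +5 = 426 / 73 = 5.84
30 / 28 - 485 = -6775 / 14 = -483.93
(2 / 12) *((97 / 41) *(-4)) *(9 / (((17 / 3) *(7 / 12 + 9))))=-20952 / 80155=-0.26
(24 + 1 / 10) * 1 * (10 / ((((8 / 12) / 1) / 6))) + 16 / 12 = 6511 / 3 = 2170.33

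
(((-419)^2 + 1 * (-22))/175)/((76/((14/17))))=175539/16150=10.87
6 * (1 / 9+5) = 92 / 3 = 30.67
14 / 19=0.74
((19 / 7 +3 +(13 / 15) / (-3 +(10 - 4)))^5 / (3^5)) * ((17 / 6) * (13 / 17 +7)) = 705.86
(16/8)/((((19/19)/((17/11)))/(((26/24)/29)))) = 221/1914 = 0.12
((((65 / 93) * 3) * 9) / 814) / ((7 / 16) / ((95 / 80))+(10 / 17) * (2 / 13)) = 2456415 / 48625918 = 0.05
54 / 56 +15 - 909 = -893.04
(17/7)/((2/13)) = 221/14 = 15.79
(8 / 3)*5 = 40 / 3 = 13.33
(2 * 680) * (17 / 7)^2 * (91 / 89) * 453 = 2314612560 / 623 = 3715268.96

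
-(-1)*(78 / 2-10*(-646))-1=6498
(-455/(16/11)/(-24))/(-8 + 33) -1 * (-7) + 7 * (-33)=-429079/1920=-223.48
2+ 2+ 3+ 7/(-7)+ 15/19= 129/19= 6.79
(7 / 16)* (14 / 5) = 49 / 40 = 1.22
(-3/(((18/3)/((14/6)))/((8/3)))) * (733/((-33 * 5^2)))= 2.76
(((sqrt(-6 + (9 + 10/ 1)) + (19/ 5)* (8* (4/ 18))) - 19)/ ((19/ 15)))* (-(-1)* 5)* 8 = -1160/ 3 + 600* sqrt(13)/ 19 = -272.81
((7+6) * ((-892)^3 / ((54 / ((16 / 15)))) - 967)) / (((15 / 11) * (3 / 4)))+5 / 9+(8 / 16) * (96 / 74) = -178214482.48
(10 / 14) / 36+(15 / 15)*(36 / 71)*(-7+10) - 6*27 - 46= -3693965 / 17892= -206.46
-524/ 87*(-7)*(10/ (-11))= -36680/ 957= -38.33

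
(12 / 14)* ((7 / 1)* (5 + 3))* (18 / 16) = 54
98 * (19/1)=1862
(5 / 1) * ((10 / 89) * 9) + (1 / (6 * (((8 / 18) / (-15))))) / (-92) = 335205 / 65504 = 5.12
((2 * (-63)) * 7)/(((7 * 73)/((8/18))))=-56/73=-0.77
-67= -67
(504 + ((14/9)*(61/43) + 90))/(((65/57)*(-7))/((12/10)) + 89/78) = -56990804/526793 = -108.18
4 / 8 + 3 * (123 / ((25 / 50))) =1477 / 2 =738.50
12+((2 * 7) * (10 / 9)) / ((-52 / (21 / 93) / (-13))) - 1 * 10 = 803 / 279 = 2.88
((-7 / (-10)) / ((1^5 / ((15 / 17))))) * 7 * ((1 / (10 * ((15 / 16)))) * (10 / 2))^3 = 12544 / 19125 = 0.66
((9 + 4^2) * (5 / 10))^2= 625 / 4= 156.25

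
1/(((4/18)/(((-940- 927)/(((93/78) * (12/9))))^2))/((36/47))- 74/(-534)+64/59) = 2254991385437739/2758582267575007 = 0.82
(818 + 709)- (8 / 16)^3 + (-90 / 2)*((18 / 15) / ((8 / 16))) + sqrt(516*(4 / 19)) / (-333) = 1418.84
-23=-23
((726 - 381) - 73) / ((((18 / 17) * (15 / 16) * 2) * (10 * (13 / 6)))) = 18496 / 2925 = 6.32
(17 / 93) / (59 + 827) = 17 / 82398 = 0.00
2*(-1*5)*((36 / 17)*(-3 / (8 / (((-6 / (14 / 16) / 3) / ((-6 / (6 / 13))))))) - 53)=822070 / 1547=531.40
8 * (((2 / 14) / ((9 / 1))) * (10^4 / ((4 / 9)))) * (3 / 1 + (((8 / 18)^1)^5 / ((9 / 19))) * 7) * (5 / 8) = 21631437500 / 3720087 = 5814.77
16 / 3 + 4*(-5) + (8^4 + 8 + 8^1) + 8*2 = 12340 / 3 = 4113.33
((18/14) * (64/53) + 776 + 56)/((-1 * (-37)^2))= -309248/507899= -0.61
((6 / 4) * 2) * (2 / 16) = 3 / 8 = 0.38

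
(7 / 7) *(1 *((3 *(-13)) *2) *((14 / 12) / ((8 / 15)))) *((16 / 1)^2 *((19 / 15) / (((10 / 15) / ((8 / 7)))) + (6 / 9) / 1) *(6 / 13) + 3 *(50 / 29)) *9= -60654879 / 116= -522886.89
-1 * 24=-24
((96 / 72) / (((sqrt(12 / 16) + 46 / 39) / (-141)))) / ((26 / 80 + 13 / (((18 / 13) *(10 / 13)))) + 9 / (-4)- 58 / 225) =-51667200 / 1497403 + 21902400 *sqrt(3) / 1497403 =-9.17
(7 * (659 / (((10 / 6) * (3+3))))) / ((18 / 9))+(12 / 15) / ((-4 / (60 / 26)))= 59849 / 260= 230.19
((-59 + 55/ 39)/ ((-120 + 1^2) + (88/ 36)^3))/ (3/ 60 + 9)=10915560/ 179070359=0.06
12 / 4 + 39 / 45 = 58 / 15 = 3.87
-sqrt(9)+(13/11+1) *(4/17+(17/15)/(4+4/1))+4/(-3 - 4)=-17992/6545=-2.75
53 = 53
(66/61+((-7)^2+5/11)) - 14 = 24516/671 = 36.54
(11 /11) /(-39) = -1 /39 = -0.03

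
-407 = -407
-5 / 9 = -0.56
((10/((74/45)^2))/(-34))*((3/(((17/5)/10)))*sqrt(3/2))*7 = -5315625*sqrt(6)/1582564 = -8.23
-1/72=-0.01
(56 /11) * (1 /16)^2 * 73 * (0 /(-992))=0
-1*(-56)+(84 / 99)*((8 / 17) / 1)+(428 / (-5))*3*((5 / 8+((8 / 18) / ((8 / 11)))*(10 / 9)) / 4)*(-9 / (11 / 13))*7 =28227521 / 4488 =6289.55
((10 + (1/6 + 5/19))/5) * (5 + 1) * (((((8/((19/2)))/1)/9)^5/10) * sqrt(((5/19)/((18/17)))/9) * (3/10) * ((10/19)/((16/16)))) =311689216 * sqrt(3230)/75214681050600675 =0.00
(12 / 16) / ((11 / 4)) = 3 / 11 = 0.27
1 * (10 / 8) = 5 / 4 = 1.25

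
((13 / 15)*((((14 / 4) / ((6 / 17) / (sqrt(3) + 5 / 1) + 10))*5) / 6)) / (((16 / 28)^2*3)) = 75803*sqrt(3) / 186058368 + 142888655 / 558175104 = 0.26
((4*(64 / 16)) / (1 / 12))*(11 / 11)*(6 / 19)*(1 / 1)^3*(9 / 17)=10368 / 323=32.10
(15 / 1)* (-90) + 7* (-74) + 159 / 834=-519251 / 278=-1867.81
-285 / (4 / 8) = -570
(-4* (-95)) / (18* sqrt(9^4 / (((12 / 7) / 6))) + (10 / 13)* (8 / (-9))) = 1778400 / 50924267743 + 1896063390* sqrt(14) / 50924267743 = 0.14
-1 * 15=-15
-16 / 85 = -0.19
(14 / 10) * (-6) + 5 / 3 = -101 / 15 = -6.73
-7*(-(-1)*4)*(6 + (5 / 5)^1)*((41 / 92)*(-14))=28126 / 23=1222.87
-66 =-66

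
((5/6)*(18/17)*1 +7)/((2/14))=938/17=55.18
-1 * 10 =-10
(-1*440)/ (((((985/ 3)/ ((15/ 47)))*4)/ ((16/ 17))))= -15840/ 157403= -0.10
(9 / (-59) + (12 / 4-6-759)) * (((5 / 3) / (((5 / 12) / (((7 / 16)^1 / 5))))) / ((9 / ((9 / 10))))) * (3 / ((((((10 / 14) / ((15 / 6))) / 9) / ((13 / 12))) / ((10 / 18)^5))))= -144.52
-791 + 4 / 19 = -15025 / 19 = -790.79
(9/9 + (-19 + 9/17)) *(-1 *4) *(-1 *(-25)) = 29700/17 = 1747.06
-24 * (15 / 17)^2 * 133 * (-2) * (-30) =-43092000 / 289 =-149107.27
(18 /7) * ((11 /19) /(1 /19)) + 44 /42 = 88 /3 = 29.33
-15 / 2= -7.50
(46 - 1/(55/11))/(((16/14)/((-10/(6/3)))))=-1603/8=-200.38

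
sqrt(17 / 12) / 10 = sqrt(51) / 60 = 0.12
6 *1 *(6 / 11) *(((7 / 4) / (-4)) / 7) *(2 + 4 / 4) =-27 / 44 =-0.61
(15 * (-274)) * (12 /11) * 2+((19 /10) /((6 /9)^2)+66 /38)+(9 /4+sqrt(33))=-74897331 /8360+sqrt(33)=-8953.27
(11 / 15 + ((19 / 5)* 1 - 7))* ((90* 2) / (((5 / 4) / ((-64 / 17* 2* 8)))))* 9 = 16367616 / 85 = 192560.19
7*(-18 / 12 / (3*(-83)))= 7 / 166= 0.04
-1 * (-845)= 845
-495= -495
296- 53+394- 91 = 546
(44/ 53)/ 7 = 44/ 371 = 0.12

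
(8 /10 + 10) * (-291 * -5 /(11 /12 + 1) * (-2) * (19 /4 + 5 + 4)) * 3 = -15556860 /23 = -676385.22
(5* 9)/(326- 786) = -9/92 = -0.10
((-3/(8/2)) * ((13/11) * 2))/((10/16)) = -156/55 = -2.84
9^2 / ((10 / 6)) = 48.60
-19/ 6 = -3.17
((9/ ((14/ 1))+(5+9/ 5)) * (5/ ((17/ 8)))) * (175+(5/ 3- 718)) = -483488/ 51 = -9480.16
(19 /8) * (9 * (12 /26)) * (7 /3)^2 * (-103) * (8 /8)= -5532.29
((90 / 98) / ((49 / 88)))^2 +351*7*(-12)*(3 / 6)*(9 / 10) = -382352725539 / 28824005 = -13265.08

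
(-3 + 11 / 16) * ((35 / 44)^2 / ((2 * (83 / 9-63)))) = 407925 / 29984768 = 0.01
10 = 10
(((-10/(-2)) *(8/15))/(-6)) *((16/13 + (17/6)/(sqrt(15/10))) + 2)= -56/39 -34 *sqrt(6)/81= -2.46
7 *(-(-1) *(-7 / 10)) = -49 / 10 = -4.90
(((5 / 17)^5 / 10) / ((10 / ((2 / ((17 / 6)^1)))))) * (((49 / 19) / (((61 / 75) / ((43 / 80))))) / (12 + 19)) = 11851875 / 13875819465616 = 0.00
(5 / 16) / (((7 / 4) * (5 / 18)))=9 / 14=0.64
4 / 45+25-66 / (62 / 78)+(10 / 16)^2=-5138309 / 89280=-57.55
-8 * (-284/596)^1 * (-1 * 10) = -5680/149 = -38.12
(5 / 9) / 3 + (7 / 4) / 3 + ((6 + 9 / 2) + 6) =1865 / 108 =17.27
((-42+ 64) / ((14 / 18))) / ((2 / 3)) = 297 / 7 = 42.43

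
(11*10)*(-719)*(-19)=1502710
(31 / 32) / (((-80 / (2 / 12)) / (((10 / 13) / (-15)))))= 31 / 299520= 0.00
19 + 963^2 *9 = 8346340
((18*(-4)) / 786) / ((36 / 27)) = -9 / 131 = -0.07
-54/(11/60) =-294.55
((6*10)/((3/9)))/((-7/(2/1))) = -360/7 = -51.43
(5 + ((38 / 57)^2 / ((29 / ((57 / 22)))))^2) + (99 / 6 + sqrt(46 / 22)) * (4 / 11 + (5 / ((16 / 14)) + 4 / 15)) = 6607 * sqrt(253) / 14520 + 6417469463 / 73267920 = 94.83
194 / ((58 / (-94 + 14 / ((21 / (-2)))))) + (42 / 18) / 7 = -27713 / 87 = -318.54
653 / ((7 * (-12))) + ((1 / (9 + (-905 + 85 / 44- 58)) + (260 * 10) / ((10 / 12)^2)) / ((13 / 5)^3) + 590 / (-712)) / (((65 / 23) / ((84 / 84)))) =301025390196257 / 4472325805038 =67.31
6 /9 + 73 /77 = 373 /231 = 1.61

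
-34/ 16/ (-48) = 17/ 384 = 0.04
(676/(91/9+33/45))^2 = 3885.79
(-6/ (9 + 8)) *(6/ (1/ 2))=-72/ 17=-4.24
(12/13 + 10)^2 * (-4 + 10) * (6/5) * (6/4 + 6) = 6442.93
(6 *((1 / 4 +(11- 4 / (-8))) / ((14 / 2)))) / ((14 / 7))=141 / 28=5.04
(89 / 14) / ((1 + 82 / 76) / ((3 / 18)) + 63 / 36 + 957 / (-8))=-6764 / 112147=-0.06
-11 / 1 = -11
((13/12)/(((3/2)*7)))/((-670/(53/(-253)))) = 689/21358260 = 0.00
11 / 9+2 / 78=146 / 117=1.25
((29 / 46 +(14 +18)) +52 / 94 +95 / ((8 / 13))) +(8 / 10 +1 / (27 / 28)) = 221115649 / 1167480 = 189.40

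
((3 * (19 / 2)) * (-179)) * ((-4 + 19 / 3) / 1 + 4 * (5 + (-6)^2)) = -1697099 / 2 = -848549.50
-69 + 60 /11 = -699 /11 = -63.55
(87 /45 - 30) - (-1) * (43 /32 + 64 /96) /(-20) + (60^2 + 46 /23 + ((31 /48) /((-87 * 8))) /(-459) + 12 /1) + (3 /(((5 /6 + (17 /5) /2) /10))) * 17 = 2758475422909 /728377920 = 3787.15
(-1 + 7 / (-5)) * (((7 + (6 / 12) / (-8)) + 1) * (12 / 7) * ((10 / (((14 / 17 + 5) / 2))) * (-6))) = 51816 / 77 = 672.94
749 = 749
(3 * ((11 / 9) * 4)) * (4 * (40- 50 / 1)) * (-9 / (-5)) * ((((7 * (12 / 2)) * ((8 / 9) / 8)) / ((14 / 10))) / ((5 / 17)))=-11968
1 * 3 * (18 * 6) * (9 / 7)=2916 / 7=416.57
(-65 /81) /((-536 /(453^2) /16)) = 2964130 /603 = 4915.64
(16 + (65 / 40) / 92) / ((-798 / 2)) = -11789 / 293664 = -0.04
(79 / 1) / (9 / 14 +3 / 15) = 5530 / 59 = 93.73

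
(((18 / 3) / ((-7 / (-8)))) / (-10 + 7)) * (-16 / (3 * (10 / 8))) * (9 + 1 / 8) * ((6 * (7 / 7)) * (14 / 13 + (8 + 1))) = 2448128 / 455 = 5380.50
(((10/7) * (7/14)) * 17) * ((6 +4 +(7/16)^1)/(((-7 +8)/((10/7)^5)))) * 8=709750000/117649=6032.78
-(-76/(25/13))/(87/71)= 70148/2175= 32.25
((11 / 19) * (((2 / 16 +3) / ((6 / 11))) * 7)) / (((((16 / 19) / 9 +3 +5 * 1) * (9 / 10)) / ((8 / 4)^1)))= 105875 / 16608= 6.37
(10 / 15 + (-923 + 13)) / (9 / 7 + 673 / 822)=-5232304 / 12109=-432.10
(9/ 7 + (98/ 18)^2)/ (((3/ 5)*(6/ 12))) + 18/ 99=1932362/ 18711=103.27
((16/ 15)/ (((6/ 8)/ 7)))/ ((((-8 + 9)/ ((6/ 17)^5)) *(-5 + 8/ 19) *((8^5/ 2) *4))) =-1197/ 6588136480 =-0.00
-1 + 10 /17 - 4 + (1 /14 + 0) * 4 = -491 /119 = -4.13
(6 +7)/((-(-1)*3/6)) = 26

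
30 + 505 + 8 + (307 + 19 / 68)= 57819 / 68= 850.28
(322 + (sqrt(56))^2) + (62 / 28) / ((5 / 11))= 26801 / 70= 382.87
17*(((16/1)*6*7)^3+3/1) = 5158895667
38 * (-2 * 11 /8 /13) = -209 /26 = -8.04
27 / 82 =0.33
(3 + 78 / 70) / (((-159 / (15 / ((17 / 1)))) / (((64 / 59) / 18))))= -512 / 372113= -0.00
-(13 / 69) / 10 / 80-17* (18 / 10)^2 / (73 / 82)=-249315061 / 4029600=-61.87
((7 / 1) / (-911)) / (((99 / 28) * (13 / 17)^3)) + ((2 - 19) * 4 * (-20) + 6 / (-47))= 12664209163406 / 9312825951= 1359.87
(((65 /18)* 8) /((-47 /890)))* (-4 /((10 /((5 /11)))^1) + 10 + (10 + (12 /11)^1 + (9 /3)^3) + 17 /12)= -376661350 /13959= -26983.40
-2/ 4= -1/ 2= -0.50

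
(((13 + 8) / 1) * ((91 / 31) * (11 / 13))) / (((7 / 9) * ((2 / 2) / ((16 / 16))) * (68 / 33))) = 68607 / 2108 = 32.55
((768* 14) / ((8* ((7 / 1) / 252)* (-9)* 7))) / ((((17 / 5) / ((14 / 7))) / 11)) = -84480 / 17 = -4969.41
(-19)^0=1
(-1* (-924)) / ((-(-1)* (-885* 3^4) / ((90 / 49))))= -88 / 3717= -0.02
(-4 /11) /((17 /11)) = -4 /17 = -0.24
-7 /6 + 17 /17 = -1 /6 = -0.17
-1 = -1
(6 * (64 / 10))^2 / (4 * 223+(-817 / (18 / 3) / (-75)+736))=663552 / 733417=0.90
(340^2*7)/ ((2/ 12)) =4855200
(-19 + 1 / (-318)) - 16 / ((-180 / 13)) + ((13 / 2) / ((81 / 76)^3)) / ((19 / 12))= -1357299719 / 93887910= -14.46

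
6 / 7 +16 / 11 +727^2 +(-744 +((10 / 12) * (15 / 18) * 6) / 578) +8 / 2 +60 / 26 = 1832218685309 / 3471468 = 527793.63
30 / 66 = 5 / 11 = 0.45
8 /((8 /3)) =3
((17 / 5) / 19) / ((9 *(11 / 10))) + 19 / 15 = 12083 / 9405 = 1.28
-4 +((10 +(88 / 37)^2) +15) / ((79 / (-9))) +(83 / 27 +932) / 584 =-10046716303 / 1705324968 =-5.89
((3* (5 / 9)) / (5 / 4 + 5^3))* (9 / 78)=2 / 1313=0.00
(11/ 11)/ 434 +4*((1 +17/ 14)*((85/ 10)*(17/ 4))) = 277731/ 868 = 319.97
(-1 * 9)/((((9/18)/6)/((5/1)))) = -540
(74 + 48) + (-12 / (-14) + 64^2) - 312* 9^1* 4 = -49092 / 7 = -7013.14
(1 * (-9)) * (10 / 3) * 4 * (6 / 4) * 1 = -180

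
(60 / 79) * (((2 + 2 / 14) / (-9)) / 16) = -25 / 2212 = -0.01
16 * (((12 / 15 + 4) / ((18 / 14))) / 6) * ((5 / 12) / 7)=16 / 27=0.59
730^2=532900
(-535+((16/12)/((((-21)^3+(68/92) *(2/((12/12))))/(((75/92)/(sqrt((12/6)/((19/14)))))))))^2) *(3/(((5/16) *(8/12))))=-2445947310614058/317490564727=-7704.00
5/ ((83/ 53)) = 3.19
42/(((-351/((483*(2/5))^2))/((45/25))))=-8039.50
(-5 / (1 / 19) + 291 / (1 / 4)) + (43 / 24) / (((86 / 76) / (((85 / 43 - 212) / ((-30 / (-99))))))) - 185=-366999 / 1720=-213.37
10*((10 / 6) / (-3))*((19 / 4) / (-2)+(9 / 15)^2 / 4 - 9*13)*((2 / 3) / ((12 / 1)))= 23857 / 648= 36.82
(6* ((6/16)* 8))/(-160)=-9/80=-0.11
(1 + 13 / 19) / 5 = 32 / 95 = 0.34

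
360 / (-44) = -90 / 11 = -8.18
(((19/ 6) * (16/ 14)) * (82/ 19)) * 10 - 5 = 3175/ 21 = 151.19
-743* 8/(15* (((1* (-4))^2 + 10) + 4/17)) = -50524/3345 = -15.10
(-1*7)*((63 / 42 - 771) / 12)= 3591 / 8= 448.88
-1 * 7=-7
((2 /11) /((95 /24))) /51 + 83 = 83.00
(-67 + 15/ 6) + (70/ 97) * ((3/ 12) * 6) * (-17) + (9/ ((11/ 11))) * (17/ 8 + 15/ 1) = 55269/ 776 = 71.22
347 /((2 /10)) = 1735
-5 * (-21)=105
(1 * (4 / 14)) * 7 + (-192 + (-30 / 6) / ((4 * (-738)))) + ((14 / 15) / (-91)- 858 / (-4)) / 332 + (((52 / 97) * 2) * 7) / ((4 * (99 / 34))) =-133613701196 / 708045195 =-188.71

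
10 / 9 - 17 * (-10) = 1540 / 9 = 171.11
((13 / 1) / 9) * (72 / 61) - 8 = -384 / 61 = -6.30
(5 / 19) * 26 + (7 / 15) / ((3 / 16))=7978 / 855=9.33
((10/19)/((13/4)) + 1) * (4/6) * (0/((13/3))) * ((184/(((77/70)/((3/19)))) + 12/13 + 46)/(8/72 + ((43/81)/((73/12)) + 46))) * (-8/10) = 0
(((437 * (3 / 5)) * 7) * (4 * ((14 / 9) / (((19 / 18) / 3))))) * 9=1460592 / 5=292118.40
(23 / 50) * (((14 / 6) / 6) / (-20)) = -161 / 18000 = -0.01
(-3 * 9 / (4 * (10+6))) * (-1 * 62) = 837 / 32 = 26.16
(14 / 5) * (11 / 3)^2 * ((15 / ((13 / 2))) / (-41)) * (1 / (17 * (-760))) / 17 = 847 / 87801090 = 0.00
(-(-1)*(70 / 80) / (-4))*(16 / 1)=-7 / 2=-3.50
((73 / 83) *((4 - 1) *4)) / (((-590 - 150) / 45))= -1971 / 3071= -0.64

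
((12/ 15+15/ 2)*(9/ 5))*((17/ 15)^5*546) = 10724179921/ 703125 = 15252.17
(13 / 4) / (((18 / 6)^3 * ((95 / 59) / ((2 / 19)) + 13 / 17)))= 13039 / 1739826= 0.01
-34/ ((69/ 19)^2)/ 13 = -0.20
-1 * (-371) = 371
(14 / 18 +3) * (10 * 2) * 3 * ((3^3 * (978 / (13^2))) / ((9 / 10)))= 6650400 / 169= 39351.48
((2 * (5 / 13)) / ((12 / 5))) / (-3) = -25 / 234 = -0.11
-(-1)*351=351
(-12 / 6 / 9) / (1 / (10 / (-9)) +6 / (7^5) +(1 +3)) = -336140 / 4689693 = -0.07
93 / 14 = 6.64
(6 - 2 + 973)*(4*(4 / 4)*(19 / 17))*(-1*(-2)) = 148504 / 17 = 8735.53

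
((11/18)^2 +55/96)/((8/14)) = 1.66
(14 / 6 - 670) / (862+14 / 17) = -34051 / 44004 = -0.77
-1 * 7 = -7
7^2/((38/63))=3087/38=81.24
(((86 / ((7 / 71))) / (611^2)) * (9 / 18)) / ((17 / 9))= 0.00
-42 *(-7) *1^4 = 294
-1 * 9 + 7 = -2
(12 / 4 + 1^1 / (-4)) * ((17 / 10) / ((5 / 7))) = 1309 / 200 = 6.54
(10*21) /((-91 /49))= -113.08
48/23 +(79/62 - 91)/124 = 241075/176824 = 1.36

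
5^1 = 5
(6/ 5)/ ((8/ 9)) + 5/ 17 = 559/ 340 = 1.64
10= 10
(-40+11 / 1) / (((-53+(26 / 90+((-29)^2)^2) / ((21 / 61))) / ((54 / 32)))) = -739935 / 31062992848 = -0.00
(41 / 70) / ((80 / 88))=451 / 700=0.64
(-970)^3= -912673000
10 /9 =1.11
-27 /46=-0.59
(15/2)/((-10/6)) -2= -13/2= -6.50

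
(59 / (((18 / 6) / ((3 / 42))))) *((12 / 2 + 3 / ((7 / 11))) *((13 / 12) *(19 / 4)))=364325 / 4704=77.45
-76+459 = 383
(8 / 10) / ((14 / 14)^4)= 4 / 5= 0.80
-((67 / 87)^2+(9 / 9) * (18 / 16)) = -104033 / 60552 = -1.72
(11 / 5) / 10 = 11 / 50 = 0.22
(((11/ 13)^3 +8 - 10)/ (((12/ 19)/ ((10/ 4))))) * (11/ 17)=-1066945/ 298792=-3.57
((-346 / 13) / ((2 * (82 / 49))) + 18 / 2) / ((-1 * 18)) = -1117 / 19188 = -0.06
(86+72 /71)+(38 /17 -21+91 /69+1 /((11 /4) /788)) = 356.11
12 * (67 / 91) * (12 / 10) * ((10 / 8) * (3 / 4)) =1809 / 182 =9.94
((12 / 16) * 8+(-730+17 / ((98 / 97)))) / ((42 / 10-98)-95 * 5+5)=346515 / 276262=1.25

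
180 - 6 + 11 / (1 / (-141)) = -1377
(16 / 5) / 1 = 16 / 5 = 3.20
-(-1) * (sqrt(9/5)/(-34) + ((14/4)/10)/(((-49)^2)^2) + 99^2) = 161430898861/16470860 - 3 * sqrt(5)/170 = 9800.96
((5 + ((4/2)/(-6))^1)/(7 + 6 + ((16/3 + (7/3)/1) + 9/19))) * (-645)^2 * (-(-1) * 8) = 177060240/241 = 734689.79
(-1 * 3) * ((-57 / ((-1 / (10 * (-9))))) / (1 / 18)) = 277020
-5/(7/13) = -65/7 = -9.29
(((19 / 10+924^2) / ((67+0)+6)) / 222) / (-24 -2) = -8537779 / 4213560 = -2.03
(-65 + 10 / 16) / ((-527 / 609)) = 313635 / 4216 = 74.39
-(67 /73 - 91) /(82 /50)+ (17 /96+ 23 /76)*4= 77585275 /1364808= 56.85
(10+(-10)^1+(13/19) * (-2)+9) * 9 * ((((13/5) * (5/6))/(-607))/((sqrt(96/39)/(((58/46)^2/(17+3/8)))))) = -4755855 * sqrt(26)/1696066046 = -0.01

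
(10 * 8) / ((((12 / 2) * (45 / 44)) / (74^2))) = 1927552 / 27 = 71390.81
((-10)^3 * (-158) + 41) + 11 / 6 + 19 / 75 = 23706463 / 150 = 158043.09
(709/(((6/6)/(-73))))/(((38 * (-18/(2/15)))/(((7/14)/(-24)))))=-51757/246240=-0.21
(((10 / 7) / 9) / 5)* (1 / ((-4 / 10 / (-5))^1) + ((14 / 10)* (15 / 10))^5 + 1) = 603789 / 350000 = 1.73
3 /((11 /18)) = 54 /11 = 4.91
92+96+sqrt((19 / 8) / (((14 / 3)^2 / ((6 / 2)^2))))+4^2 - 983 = -779+9*sqrt(38) / 56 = -778.01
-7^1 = -7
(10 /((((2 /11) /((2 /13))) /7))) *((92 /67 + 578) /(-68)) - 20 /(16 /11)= -2361865 /4556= -518.41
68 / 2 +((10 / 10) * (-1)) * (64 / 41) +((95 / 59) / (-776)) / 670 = 8159623701 / 251537296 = 32.44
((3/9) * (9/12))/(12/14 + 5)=7/164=0.04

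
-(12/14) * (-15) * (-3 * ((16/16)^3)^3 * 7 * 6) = -1620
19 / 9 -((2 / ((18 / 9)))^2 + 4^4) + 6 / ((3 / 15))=-224.89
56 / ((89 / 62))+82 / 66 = 118225 / 2937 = 40.25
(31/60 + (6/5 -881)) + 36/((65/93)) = -129133/156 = -827.78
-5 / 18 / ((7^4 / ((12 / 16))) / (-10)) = 25 / 28812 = 0.00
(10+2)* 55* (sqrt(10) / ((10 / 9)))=594* sqrt(10)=1878.39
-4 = -4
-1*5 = -5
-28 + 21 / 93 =-861 / 31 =-27.77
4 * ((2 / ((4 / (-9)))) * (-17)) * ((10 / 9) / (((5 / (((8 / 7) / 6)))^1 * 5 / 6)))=544 / 35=15.54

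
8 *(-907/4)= -1814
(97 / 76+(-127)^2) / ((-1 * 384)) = -1225901 / 29184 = -42.01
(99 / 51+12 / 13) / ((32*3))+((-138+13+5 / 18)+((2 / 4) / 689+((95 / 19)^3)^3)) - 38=6588013685063 / 3373344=1952962.31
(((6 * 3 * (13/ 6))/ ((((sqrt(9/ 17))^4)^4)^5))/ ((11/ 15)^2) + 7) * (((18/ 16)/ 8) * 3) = 2684171250604150634321862097707192080246584986391793/ 785069667342040349903805473140076993568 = 3419023001731.52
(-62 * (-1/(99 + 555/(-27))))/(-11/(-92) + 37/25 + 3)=641700/3734387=0.17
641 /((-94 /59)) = -37819 /94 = -402.33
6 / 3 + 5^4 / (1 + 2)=210.33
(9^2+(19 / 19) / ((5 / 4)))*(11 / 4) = 224.95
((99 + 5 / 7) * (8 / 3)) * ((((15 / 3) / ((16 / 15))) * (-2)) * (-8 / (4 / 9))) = 314100 / 7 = 44871.43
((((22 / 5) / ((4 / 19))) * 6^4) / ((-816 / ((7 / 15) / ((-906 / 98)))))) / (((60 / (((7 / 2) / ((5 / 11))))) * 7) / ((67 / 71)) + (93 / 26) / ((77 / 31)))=4807832029 / 169985905725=0.03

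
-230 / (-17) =230 / 17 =13.53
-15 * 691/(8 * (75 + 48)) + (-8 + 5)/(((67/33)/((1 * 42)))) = -1595309/21976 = -72.59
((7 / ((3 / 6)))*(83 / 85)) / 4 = 581 / 170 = 3.42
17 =17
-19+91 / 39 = -50 / 3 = -16.67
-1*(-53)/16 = 53/16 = 3.31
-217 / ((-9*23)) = 1.05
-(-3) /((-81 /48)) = -16 /9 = -1.78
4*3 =12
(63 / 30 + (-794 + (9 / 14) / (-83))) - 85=-2547417 / 2905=-876.91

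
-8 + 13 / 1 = 5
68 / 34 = 2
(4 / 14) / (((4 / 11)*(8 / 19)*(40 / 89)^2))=1655489 / 179200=9.24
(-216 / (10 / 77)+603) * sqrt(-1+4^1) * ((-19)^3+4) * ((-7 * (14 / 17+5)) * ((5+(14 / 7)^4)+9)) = -151094880090 * sqrt(3) / 17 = -15394353475.26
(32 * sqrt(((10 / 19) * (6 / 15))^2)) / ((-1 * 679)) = -128 / 12901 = -0.01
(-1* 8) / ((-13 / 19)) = 152 / 13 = 11.69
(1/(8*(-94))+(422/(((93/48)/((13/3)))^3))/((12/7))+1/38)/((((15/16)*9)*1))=94954573229803/290907774405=326.41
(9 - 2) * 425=2975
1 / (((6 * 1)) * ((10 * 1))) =1 / 60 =0.02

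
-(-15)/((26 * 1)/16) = 120/13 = 9.23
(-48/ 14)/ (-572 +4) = 3/ 497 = 0.01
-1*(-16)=16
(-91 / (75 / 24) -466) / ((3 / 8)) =-33008 / 25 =-1320.32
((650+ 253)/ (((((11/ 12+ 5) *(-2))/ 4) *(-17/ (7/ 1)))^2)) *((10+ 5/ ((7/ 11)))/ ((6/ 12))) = 910224000/ 1456849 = 624.79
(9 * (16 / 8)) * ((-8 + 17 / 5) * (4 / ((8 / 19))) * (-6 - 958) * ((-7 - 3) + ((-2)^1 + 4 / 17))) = -151656480 / 17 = -8920969.41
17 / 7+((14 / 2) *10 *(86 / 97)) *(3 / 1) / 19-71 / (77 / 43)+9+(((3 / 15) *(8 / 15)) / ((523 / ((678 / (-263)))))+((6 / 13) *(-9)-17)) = -251065926931844 / 6343907745175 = -39.58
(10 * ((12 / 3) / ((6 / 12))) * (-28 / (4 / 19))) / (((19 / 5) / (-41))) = 114800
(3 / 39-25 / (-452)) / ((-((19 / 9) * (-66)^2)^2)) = -777 / 496912260416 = -0.00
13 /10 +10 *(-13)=-1287 /10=-128.70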